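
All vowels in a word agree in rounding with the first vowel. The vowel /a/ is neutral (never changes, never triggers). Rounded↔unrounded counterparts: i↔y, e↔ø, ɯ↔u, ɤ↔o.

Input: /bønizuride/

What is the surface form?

/i/ harmonizes with /ø/ ([+round]) → [y]
/i/ harmonizes with /ø/ ([+round]) → [y]
/e/ harmonizes with /ø/ ([+round]) → [ø]

[bønyzurydø]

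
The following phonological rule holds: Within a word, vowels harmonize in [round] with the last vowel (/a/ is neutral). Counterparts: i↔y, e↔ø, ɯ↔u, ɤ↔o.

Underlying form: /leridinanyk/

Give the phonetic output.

[lørydynanyk]

/e/ harmonizes with /y/ ([+round]) → [ø]
/i/ harmonizes with /y/ ([+round]) → [y]
/i/ harmonizes with /y/ ([+round]) → [y]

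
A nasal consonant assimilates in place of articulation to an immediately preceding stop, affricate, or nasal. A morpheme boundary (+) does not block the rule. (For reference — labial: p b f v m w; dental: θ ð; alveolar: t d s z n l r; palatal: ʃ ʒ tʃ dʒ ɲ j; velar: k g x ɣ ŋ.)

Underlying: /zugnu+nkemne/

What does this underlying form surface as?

[zugŋu+nkemme]

/n/ after /g/ (velar) → [ŋ]
/n/ after /m/ (labial) → [m]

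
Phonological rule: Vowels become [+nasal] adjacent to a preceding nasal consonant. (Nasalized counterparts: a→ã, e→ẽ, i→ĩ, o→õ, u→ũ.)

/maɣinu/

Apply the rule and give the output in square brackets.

[mãɣinũ]

/a/ after nasal /m/ → [ã]
/u/ after nasal /n/ → [ũ]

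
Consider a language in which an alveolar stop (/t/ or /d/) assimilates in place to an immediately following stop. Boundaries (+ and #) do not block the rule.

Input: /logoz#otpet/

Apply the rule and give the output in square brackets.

[logoz#oppet]

/t/ before /p/ (labial) → [p]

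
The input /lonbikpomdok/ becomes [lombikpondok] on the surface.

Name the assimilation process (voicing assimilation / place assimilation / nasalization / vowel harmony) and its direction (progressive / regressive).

place assimilation, regressive

/n/→[m] /m/→[n].
Each target copies a feature from the following segment, so the direction is regressive.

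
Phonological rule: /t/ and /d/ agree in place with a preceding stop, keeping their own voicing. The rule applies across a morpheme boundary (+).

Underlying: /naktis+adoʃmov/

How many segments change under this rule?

/t/ after /k/ (velar) → [k]
1 segment changes.

1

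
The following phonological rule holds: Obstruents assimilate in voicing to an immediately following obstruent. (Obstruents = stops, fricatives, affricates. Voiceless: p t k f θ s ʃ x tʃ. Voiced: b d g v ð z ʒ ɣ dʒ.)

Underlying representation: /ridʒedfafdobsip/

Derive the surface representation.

[ridʒetfavdopsip]

/d/ before /f/ (voiceless) → [t]
/f/ before /d/ (voiced) → [v]
/b/ before /s/ (voiceless) → [p]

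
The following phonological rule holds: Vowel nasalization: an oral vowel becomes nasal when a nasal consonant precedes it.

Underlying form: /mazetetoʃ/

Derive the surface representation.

/a/ after nasal /m/ → [ã]

[mãzetetoʃ]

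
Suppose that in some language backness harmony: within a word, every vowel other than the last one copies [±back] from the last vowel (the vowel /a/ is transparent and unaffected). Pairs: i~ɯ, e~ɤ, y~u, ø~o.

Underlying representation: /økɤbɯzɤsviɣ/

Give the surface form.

[økebizesviɣ]

/ɤ/ harmonizes with /i/ ([-back]) → [e]
/ɯ/ harmonizes with /i/ ([-back]) → [i]
/ɤ/ harmonizes with /i/ ([-back]) → [e]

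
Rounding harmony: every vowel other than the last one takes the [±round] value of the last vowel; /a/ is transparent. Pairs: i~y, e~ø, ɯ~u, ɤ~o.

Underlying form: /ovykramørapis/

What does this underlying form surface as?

/o/ harmonizes with /i/ ([-round]) → [ɤ]
/y/ harmonizes with /i/ ([-round]) → [i]
/ø/ harmonizes with /i/ ([-round]) → [e]

[ɤvikramerapis]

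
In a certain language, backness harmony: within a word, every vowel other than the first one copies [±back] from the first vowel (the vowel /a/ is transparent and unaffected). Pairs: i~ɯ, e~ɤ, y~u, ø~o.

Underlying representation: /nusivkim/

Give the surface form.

/i/ harmonizes with /u/ ([+back]) → [ɯ]
/i/ harmonizes with /u/ ([+back]) → [ɯ]

[nusɯvkɯm]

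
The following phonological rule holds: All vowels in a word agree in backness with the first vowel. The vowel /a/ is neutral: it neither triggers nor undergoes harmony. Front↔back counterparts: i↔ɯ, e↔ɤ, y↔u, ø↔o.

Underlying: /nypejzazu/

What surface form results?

/u/ harmonizes with /y/ ([-back]) → [y]

[nypejzazy]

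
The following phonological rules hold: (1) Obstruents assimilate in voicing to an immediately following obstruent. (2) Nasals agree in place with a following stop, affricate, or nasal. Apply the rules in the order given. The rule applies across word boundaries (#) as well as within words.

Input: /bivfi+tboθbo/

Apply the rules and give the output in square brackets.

Rule 1: /v/ before /f/ (voiceless) → [f]
Rule 1: /t/ before /b/ (voiced) → [d]
Rule 1: /θ/ before /b/ (voiced) → [ð]
After rule 1: biffi+dboðbo
Rule 2: no segment meets the rule's conditions; no change.

[biffi+dboðbo]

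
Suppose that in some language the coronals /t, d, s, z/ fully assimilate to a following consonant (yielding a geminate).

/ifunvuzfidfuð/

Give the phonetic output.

[ifunvuffiffuð]

/z/ before /f/ → [f] (total assimilation)
/d/ before /f/ → [f] (total assimilation)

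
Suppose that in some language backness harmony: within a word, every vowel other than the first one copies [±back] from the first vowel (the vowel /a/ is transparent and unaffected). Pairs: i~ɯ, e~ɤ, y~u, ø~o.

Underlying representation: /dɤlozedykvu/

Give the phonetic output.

[dɤlozɤdukvu]

/e/ harmonizes with /ɤ/ ([+back]) → [ɤ]
/y/ harmonizes with /ɤ/ ([+back]) → [u]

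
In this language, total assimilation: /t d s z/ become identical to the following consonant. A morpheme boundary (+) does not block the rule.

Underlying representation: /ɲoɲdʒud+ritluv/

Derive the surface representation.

/d/ before /r/ → [r] (total assimilation)
/t/ before /l/ → [l] (total assimilation)

[ɲoɲdʒur+rilluv]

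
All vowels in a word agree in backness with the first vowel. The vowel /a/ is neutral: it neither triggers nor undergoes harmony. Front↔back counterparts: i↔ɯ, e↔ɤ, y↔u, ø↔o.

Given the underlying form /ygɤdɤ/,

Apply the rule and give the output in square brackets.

[ygede]

/ɤ/ harmonizes with /y/ ([-back]) → [e]
/ɤ/ harmonizes with /y/ ([-back]) → [e]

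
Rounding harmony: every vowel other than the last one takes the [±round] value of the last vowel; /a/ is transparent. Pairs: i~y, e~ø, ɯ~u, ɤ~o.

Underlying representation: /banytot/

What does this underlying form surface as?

[banytot]

no segment meets the rule's conditions; no change.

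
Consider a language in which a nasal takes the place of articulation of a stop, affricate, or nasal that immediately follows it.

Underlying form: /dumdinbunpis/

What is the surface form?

/m/ before /d/ (alveolar) → [n]
/n/ before /b/ (labial) → [m]
/n/ before /p/ (labial) → [m]

[dundimbumpis]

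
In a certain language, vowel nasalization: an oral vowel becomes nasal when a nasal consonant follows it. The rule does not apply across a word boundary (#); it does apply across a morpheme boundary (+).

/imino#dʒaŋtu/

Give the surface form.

[ĩmĩno#dʒãŋtu]

/i/ before nasal /m/ → [ĩ]
/i/ before nasal /n/ → [ĩ]
/a/ before nasal /ŋ/ → [ã]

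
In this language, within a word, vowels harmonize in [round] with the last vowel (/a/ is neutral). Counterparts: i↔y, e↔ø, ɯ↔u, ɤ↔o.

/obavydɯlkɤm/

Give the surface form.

/o/ harmonizes with /ɤ/ ([-round]) → [ɤ]
/y/ harmonizes with /ɤ/ ([-round]) → [i]

[ɤbavidɯlkɤm]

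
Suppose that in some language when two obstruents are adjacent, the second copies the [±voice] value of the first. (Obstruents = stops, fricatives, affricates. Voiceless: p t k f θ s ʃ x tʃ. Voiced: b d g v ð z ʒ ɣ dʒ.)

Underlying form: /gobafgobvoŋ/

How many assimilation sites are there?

1

/g/ after /f/ (voiceless) → [k]
1 segment changes.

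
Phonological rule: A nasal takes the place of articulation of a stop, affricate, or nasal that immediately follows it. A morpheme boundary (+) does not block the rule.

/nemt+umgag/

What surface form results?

/m/ before /t/ (alveolar) → [n]
/m/ before /g/ (velar) → [ŋ]

[nent+uŋgag]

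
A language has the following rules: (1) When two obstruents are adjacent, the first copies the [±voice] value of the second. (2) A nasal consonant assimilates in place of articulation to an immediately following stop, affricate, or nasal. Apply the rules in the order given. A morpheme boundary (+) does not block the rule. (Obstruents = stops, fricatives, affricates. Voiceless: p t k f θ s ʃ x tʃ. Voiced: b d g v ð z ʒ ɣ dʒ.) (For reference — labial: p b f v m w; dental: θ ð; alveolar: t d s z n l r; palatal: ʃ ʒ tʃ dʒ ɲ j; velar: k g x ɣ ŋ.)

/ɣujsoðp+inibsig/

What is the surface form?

[ɣujsoθp+inipsig]

Rule 1: /ð/ before /p/ (voiceless) → [θ]
Rule 1: /b/ before /s/ (voiceless) → [p]
After rule 1: ɣujsoθp+inipsig
Rule 2: no segment meets the rule's conditions; no change.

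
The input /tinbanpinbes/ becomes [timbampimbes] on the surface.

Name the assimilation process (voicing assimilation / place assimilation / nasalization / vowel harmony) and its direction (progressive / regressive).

/n/→[m] /n/→[m] /n/→[m].
Each target copies a feature from the following segment, so the direction is regressive.

place assimilation, regressive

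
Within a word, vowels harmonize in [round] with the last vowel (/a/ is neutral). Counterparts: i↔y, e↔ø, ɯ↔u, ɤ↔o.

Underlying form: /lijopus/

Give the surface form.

/i/ harmonizes with /u/ ([+round]) → [y]

[lyjopus]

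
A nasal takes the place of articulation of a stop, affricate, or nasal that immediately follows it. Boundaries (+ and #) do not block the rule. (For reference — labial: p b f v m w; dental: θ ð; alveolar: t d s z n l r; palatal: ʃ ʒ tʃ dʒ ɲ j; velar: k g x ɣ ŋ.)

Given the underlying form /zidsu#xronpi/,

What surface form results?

[zidsu#xrompi]

/n/ before /p/ (labial) → [m]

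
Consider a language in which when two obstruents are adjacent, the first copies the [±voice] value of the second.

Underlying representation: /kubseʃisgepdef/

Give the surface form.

/b/ before /s/ (voiceless) → [p]
/s/ before /g/ (voiced) → [z]
/p/ before /d/ (voiced) → [b]

[kupseʃizgebdef]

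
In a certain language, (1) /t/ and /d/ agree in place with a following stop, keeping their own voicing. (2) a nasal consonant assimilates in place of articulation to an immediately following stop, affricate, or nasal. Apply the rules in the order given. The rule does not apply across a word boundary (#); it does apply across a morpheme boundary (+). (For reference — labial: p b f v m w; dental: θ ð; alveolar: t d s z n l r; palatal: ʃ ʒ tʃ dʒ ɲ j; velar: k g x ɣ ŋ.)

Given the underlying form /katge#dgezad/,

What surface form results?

Rule 1: /t/ before /g/ (velar) → [k]
Rule 1: /d/ before /g/ (velar) → [g]
After rule 1: kakge#ggezad
Rule 2: no segment meets the rule's conditions; no change.

[kakge#ggezad]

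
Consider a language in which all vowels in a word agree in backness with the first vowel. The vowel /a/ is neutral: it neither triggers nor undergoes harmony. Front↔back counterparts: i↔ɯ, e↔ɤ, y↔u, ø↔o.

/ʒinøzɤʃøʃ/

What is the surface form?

/ɤ/ harmonizes with /i/ ([-back]) → [e]

[ʒinøzeʃøʃ]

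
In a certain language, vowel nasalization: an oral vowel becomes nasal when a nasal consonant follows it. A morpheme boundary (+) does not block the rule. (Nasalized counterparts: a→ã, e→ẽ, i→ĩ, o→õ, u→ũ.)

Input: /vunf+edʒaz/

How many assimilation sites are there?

1

/u/ before nasal /n/ → [ũ]
1 segment changes.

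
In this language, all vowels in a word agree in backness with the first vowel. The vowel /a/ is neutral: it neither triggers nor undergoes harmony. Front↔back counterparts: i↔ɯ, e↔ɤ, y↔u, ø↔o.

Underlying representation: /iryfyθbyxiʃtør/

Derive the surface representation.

[iryfyθbyxiʃtør]

no segment meets the rule's conditions; no change.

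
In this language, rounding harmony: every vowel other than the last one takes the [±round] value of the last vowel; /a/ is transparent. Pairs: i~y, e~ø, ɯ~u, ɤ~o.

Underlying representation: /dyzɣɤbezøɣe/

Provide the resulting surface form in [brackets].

[dizɣɤbezeɣe]

/y/ harmonizes with /e/ ([-round]) → [i]
/ø/ harmonizes with /e/ ([-round]) → [e]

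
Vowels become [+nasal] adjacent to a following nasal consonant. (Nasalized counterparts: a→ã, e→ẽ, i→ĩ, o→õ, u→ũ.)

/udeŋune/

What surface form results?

/e/ before nasal /ŋ/ → [ẽ]
/u/ before nasal /n/ → [ũ]

[udẽŋũne]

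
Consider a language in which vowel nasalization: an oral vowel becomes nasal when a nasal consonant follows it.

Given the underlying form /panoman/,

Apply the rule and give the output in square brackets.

/a/ before nasal /n/ → [ã]
/o/ before nasal /m/ → [õ]
/a/ before nasal /n/ → [ã]

[pãnõmãn]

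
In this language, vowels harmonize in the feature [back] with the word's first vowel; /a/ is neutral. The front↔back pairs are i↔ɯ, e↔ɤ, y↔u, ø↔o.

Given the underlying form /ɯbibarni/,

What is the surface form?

[ɯbɯbarnɯ]

/i/ harmonizes with /ɯ/ ([+back]) → [ɯ]
/i/ harmonizes with /ɯ/ ([+back]) → [ɯ]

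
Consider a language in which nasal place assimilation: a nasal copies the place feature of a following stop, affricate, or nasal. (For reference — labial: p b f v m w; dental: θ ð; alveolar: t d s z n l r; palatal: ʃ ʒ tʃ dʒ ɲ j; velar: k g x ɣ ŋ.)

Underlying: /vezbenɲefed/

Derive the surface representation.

/n/ before /ɲ/ (palatal) → [ɲ]

[vezbeɲɲefed]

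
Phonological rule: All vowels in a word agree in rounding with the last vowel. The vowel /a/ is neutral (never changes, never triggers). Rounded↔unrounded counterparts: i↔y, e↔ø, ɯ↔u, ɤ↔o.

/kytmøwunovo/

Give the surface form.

[kytmøwunovo]

no segment meets the rule's conditions; no change.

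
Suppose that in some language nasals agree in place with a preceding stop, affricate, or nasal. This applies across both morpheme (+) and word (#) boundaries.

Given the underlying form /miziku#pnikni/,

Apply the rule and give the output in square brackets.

/n/ after /p/ (labial) → [m]
/n/ after /k/ (velar) → [ŋ]

[miziku#pmikŋi]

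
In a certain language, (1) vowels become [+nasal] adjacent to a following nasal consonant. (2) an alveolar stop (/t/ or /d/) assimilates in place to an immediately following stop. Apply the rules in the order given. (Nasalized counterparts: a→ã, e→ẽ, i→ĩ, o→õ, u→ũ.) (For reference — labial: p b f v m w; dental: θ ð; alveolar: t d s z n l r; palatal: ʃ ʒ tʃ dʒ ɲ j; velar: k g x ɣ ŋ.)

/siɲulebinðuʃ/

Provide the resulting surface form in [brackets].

Rule 1: /i/ before nasal /ɲ/ → [ĩ]
Rule 1: /i/ before nasal /n/ → [ĩ]
After rule 1: sĩɲulebĩnðuʃ
Rule 2: no segment meets the rule's conditions; no change.

[sĩɲulebĩnðuʃ]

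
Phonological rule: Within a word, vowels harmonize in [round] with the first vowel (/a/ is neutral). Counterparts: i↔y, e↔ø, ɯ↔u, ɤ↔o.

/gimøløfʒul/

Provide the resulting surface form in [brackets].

[gimelefʒɯl]

/ø/ harmonizes with /i/ ([-round]) → [e]
/ø/ harmonizes with /i/ ([-round]) → [e]
/u/ harmonizes with /i/ ([-round]) → [ɯ]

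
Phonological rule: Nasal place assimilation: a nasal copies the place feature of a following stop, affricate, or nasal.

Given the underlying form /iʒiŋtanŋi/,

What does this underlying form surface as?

/ŋ/ before /t/ (alveolar) → [n]
/n/ before /ŋ/ (velar) → [ŋ]

[iʒintaŋŋi]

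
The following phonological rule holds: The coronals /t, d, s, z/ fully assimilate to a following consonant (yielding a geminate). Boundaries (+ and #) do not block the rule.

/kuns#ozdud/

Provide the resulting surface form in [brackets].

[kuns#oddud]

/z/ before /d/ → [d] (total assimilation)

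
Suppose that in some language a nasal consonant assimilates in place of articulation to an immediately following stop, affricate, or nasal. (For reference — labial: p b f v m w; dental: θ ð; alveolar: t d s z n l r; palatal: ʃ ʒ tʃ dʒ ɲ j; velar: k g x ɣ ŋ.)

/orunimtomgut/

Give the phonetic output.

/m/ before /t/ (alveolar) → [n]
/m/ before /g/ (velar) → [ŋ]

[orunintoŋgut]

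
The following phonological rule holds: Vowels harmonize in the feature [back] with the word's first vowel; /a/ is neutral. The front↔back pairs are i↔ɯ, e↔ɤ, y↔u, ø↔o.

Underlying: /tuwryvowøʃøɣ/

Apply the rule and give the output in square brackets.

/y/ harmonizes with /u/ ([+back]) → [u]
/ø/ harmonizes with /u/ ([+back]) → [o]
/ø/ harmonizes with /u/ ([+back]) → [o]

[tuwruvowoʃoɣ]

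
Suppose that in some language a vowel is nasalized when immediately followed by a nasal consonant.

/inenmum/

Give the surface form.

[ĩnẽnmũm]

/i/ before nasal /n/ → [ĩ]
/e/ before nasal /n/ → [ẽ]
/u/ before nasal /m/ → [ũ]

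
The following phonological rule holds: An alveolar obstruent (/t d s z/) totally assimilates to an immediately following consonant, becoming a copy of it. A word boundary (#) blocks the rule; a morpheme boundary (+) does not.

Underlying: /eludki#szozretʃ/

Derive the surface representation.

/d/ before /k/ → [k] (total assimilation)
/s/ before /z/ → [z] (total assimilation)
/z/ before /r/ → [r] (total assimilation)

[elukki#zzorretʃ]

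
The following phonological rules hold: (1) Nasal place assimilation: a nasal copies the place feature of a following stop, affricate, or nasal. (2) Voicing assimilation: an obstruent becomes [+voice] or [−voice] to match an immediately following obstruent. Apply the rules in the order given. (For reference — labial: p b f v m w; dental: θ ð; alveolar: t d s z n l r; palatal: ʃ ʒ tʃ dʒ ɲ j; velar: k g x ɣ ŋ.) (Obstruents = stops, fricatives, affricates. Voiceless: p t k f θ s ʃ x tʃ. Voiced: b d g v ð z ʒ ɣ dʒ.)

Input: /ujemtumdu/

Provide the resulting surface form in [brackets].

[ujentundu]

Rule 1: /m/ before /t/ (alveolar) → [n]
Rule 1: /m/ before /d/ (alveolar) → [n]
After rule 1: ujentundu
Rule 2: no segment meets the rule's conditions; no change.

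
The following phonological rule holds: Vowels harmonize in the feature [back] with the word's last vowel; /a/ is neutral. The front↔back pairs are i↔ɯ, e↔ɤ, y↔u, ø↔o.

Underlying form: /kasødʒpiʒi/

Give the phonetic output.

no segment meets the rule's conditions; no change.

[kasødʒpiʒi]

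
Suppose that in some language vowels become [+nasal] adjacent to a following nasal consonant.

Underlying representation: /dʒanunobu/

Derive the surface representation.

[dʒãnũnobu]

/a/ before nasal /n/ → [ã]
/u/ before nasal /n/ → [ũ]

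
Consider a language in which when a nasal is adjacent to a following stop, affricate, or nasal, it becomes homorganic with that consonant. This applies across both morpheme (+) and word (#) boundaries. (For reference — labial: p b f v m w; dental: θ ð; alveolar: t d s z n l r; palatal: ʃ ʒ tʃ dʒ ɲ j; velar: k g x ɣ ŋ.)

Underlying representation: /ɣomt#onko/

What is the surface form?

/m/ before /t/ (alveolar) → [n]
/n/ before /k/ (velar) → [ŋ]

[ɣont#oŋko]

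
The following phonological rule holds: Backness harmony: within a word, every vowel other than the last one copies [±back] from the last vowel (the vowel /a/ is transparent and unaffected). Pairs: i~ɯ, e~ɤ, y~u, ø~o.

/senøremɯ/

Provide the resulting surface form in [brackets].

[sɤnorɤmɯ]

/e/ harmonizes with /ɯ/ ([+back]) → [ɤ]
/ø/ harmonizes with /ɯ/ ([+back]) → [o]
/e/ harmonizes with /ɯ/ ([+back]) → [ɤ]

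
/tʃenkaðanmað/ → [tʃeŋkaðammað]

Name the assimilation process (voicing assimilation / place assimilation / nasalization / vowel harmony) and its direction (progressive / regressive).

/n/→[ŋ] /n/→[m].
Each target copies a feature from the following segment, so the direction is regressive.

place assimilation, regressive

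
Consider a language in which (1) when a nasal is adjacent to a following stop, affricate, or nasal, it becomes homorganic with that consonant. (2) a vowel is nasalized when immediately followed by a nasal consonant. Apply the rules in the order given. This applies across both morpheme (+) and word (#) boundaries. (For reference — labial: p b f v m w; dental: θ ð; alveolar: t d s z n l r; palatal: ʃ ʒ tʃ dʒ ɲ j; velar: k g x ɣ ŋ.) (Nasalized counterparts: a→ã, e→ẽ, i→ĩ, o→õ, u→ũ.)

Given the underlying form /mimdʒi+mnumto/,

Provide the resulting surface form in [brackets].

Rule 1: /m/ before /dʒ/ (palatal) → [ɲ]
Rule 1: /m/ before /n/ (alveolar) → [n]
Rule 1: /m/ before /t/ (alveolar) → [n]
After rule 1: miɲdʒi+nnunto
Rule 2: /i/ before nasal /ɲ/ → [ĩ]
Rule 2: /i/ before nasal /n/ → [ĩ]
Rule 2: /u/ before nasal /n/ → [ũ]

[mĩɲdʒĩ+nnũnto]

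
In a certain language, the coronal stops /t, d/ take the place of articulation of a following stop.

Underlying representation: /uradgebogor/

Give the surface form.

/d/ before /g/ (velar) → [g]

[uraggebogor]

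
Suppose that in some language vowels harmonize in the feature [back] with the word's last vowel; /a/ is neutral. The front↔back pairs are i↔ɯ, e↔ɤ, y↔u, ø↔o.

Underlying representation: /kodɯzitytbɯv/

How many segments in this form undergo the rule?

2

/i/ harmonizes with /ɯ/ ([+back]) → [ɯ]
/y/ harmonizes with /ɯ/ ([+back]) → [u]
2 segments change.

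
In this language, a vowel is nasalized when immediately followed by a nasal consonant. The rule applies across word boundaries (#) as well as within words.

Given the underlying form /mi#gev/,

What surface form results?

[mi#gev]

no segment meets the rule's conditions; no change.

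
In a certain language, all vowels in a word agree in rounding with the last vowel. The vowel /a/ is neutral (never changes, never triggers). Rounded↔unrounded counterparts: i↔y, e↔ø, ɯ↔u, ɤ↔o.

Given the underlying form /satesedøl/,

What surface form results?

[satøsødøl]

/e/ harmonizes with /ø/ ([+round]) → [ø]
/e/ harmonizes with /ø/ ([+round]) → [ø]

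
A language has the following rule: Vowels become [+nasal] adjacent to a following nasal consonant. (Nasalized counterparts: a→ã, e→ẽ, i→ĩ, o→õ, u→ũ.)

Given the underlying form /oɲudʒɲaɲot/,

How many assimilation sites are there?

/o/ before nasal /ɲ/ → [õ]
/a/ before nasal /ɲ/ → [ã]
2 segments change.

2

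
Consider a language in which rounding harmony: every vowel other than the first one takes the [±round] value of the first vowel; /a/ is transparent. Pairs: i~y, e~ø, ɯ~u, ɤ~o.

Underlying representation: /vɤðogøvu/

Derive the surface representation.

[vɤðɤgevɯ]

/o/ harmonizes with /ɤ/ ([-round]) → [ɤ]
/ø/ harmonizes with /ɤ/ ([-round]) → [e]
/u/ harmonizes with /ɤ/ ([-round]) → [ɯ]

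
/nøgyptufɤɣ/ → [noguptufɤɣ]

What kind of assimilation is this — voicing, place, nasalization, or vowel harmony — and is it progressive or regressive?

vowel harmony, regressive

/ø/→[o] /y/→[u].
Vowels agree with the last vowel, so the harmony is regressive.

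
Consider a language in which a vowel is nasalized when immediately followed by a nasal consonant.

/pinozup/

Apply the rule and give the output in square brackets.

/i/ before nasal /n/ → [ĩ]

[pĩnozup]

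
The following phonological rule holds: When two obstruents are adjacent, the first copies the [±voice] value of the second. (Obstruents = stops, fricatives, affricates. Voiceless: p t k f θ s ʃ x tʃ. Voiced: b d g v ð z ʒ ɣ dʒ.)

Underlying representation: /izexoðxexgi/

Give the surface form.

/ð/ before /x/ (voiceless) → [θ]
/x/ before /g/ (voiced) → [ɣ]

[izexoθxeɣgi]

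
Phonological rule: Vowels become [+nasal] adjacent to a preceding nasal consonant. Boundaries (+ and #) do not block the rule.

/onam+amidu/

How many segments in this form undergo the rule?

/a/ after nasal /n/ → [ã]
/a/ after nasal /m/ → [ã]
/i/ after nasal /m/ → [ĩ]
3 segments change.

3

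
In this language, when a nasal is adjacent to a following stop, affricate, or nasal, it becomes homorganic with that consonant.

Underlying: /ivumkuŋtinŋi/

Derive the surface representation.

[ivuŋkuntiŋŋi]

/m/ before /k/ (velar) → [ŋ]
/ŋ/ before /t/ (alveolar) → [n]
/n/ before /ŋ/ (velar) → [ŋ]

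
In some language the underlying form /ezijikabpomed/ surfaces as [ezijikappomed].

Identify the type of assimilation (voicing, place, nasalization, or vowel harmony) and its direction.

/b/→[p].
Each target copies a feature from the following segment, so the direction is regressive.

voicing assimilation, regressive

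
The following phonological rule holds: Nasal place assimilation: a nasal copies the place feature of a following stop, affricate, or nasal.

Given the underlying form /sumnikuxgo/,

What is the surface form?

/m/ before /n/ (alveolar) → [n]

[sunnikuxgo]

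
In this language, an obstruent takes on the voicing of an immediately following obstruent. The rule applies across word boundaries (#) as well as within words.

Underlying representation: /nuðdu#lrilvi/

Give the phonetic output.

no segment meets the rule's conditions; no change.

[nuðdu#lrilvi]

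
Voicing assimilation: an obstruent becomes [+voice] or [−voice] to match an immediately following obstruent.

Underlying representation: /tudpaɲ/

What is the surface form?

/d/ before /p/ (voiceless) → [t]

[tutpaɲ]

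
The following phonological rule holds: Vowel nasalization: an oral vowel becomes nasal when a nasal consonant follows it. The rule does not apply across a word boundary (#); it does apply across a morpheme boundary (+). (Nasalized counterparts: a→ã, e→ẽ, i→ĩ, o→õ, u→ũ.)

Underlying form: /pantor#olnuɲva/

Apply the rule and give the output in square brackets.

[pãntor#olnũɲva]

/a/ before nasal /n/ → [ã]
/u/ before nasal /ɲ/ → [ũ]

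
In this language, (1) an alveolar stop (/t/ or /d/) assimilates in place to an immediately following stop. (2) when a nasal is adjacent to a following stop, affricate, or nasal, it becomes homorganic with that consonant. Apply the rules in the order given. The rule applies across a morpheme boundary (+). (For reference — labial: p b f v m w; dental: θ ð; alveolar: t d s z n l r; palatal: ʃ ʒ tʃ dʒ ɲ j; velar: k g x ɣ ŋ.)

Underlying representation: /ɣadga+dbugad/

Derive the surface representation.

[ɣagga+bbugad]

Rule 1: /d/ before /g/ (velar) → [g]
Rule 1: /d/ before /b/ (labial) → [b]
After rule 1: ɣagga+bbugad
Rule 2: no segment meets the rule's conditions; no change.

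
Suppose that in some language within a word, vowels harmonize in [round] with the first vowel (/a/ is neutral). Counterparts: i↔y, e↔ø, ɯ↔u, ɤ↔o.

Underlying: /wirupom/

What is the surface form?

[wirɯpɤm]

/u/ harmonizes with /i/ ([-round]) → [ɯ]
/o/ harmonizes with /i/ ([-round]) → [ɤ]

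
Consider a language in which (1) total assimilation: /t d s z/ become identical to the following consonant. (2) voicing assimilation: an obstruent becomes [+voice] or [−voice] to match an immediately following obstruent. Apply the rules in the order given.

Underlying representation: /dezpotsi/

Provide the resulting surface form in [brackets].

Rule 1: /z/ before /p/ → [p] (total assimilation)
Rule 1: /t/ before /s/ → [s] (total assimilation)
After rule 1: deppossi
Rule 2: no segment meets the rule's conditions; no change.

[deppossi]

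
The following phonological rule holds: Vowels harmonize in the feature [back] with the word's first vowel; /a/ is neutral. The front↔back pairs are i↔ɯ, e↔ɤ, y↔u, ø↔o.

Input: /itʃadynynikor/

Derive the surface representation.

/o/ harmonizes with /i/ ([-back]) → [ø]

[itʃadynynikør]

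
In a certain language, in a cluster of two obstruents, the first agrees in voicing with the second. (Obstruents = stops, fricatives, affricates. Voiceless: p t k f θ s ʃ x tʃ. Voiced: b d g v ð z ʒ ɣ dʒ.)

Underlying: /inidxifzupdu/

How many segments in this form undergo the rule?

3

/d/ before /x/ (voiceless) → [t]
/f/ before /z/ (voiced) → [v]
/p/ before /d/ (voiced) → [b]
3 segments change.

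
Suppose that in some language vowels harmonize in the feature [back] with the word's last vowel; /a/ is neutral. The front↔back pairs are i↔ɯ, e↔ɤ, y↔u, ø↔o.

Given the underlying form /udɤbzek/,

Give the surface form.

[ydebzek]

/u/ harmonizes with /e/ ([-back]) → [y]
/ɤ/ harmonizes with /e/ ([-back]) → [e]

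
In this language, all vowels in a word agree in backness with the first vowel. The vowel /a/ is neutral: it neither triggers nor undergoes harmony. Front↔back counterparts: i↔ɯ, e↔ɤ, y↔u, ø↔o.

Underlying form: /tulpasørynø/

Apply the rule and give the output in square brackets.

[tulpasoruno]

/ø/ harmonizes with /u/ ([+back]) → [o]
/y/ harmonizes with /u/ ([+back]) → [u]
/ø/ harmonizes with /u/ ([+back]) → [o]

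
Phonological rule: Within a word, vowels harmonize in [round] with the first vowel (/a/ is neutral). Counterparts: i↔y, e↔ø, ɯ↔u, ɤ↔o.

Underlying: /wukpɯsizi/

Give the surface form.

[wukpusyzy]

/ɯ/ harmonizes with /u/ ([+round]) → [u]
/i/ harmonizes with /u/ ([+round]) → [y]
/i/ harmonizes with /u/ ([+round]) → [y]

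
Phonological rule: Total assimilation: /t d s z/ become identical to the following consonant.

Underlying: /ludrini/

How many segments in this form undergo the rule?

1

/d/ before /r/ → [r] (total assimilation)
1 segment changes.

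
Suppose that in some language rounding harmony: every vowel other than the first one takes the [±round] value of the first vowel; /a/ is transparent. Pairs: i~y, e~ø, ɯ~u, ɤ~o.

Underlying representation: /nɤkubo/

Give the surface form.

[nɤkɯbɤ]

/u/ harmonizes with /ɤ/ ([-round]) → [ɯ]
/o/ harmonizes with /ɤ/ ([-round]) → [ɤ]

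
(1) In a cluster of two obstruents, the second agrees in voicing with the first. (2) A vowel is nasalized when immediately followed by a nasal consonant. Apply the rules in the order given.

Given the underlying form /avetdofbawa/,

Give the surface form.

Rule 1: /d/ after /t/ (voiceless) → [t]
Rule 1: /b/ after /f/ (voiceless) → [p]
After rule 1: avettofpawa
Rule 2: no segment meets the rule's conditions; no change.

[avettofpawa]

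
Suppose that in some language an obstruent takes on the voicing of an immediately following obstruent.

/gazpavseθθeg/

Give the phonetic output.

[gaspafseθθeg]

/z/ before /p/ (voiceless) → [s]
/v/ before /s/ (voiceless) → [f]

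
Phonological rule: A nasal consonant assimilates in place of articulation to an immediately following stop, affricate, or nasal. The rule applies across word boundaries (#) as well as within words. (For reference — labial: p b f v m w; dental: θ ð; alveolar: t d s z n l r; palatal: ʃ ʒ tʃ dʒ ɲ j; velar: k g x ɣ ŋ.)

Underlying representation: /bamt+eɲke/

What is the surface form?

[bant+eŋke]

/m/ before /t/ (alveolar) → [n]
/ɲ/ before /k/ (velar) → [ŋ]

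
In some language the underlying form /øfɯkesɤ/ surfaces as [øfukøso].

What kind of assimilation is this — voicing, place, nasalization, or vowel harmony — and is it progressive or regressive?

/ɯ/→[u] /e/→[ø] /ɤ/→[o].
Vowels agree with the first vowel, so the harmony is progressive.

vowel harmony, progressive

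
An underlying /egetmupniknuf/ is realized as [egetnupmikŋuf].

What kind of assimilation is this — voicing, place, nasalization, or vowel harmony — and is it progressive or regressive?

/m/→[n] /n/→[m] /n/→[ŋ].
Each target copies a feature from the preceding segment, so the direction is progressive.

place assimilation, progressive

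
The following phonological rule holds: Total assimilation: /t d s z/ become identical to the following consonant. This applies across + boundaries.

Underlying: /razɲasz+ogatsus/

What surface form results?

/z/ before /ɲ/ → [ɲ] (total assimilation)
/s/ before /z/ → [z] (total assimilation)
/t/ before /s/ → [s] (total assimilation)

[raɲɲazz+ogassus]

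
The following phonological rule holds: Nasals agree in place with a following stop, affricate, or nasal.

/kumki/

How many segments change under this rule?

/m/ before /k/ (velar) → [ŋ]
1 segment changes.

1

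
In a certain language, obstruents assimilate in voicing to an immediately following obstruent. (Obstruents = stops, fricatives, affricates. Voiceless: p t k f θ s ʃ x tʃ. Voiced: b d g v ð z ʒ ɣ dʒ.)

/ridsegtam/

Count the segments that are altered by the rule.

2

/d/ before /s/ (voiceless) → [t]
/g/ before /t/ (voiceless) → [k]
2 segments change.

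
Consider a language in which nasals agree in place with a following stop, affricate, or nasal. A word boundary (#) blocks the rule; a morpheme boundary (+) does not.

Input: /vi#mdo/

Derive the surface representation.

[vi#ndo]

/m/ before /d/ (alveolar) → [n]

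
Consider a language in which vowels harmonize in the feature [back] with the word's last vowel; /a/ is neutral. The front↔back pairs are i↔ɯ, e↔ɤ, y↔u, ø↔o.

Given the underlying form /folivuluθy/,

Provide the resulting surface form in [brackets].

[følivylyθy]

/o/ harmonizes with /y/ ([-back]) → [ø]
/u/ harmonizes with /y/ ([-back]) → [y]
/u/ harmonizes with /y/ ([-back]) → [y]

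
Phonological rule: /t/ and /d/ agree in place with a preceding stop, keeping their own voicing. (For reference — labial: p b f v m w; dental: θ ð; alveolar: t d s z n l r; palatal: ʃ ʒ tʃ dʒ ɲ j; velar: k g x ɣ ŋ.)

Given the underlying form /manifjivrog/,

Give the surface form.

[manifjivrog]

no segment meets the rule's conditions; no change.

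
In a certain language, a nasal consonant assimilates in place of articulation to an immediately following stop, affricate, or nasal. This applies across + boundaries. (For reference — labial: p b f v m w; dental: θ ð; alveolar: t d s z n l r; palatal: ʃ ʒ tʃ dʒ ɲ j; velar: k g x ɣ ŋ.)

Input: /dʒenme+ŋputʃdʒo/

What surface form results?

[dʒemme+mputʃdʒo]

/n/ before /m/ (labial) → [m]
/ŋ/ before /p/ (labial) → [m]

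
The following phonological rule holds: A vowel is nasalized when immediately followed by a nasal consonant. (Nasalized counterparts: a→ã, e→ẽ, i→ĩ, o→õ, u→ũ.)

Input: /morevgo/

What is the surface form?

[morevgo]

no segment meets the rule's conditions; no change.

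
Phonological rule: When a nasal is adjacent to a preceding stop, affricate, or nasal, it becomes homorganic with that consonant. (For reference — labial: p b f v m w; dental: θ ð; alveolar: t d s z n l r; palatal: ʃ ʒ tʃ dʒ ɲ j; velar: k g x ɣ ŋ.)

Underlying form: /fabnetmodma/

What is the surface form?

/n/ after /b/ (labial) → [m]
/m/ after /t/ (alveolar) → [n]
/m/ after /d/ (alveolar) → [n]

[fabmetnodna]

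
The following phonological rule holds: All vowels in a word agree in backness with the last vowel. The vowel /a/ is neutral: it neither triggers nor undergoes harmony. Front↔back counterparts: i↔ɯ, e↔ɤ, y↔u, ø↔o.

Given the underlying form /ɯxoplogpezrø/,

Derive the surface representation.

/ɯ/ harmonizes with /ø/ ([-back]) → [i]
/o/ harmonizes with /ø/ ([-back]) → [ø]
/o/ harmonizes with /ø/ ([-back]) → [ø]

[ixøpløgpezrø]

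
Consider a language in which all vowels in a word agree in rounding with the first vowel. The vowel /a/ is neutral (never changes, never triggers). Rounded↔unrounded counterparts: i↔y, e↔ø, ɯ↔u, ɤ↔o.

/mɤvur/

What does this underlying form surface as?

[mɤvɯr]

/u/ harmonizes with /ɤ/ ([-round]) → [ɯ]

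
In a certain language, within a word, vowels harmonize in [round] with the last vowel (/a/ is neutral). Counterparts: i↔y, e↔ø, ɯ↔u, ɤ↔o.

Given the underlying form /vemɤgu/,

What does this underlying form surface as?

/e/ harmonizes with /u/ ([+round]) → [ø]
/ɤ/ harmonizes with /u/ ([+round]) → [o]

[vømogu]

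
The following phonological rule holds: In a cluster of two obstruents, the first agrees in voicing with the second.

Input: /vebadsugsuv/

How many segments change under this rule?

/d/ before /s/ (voiceless) → [t]
/g/ before /s/ (voiceless) → [k]
2 segments change.

2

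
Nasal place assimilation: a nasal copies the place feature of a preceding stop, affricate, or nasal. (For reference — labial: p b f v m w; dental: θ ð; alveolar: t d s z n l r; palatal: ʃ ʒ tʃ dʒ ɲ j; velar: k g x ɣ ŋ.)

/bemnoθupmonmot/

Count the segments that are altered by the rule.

/n/ after /m/ (labial) → [m]
/m/ after /n/ (alveolar) → [n]
2 segments change.

2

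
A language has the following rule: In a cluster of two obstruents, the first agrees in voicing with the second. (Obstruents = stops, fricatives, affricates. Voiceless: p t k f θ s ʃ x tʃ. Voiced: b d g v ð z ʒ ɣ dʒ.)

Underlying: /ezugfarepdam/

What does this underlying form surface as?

/g/ before /f/ (voiceless) → [k]
/p/ before /d/ (voiced) → [b]

[ezukfarebdam]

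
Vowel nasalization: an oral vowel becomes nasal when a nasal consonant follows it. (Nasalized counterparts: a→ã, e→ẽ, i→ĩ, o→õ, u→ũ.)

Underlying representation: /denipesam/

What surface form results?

/e/ before nasal /n/ → [ẽ]
/a/ before nasal /m/ → [ã]

[dẽnipesãm]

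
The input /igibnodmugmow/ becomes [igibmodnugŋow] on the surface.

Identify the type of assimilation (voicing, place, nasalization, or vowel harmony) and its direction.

place assimilation, progressive

/n/→[m] /m/→[n] /m/→[ŋ].
Each target copies a feature from the preceding segment, so the direction is progressive.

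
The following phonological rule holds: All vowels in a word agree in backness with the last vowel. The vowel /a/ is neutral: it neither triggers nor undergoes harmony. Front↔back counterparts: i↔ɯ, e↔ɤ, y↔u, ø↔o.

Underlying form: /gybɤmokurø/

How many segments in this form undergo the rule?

/ɤ/ harmonizes with /ø/ ([-back]) → [e]
/o/ harmonizes with /ø/ ([-back]) → [ø]
/u/ harmonizes with /ø/ ([-back]) → [y]
3 segments change.

3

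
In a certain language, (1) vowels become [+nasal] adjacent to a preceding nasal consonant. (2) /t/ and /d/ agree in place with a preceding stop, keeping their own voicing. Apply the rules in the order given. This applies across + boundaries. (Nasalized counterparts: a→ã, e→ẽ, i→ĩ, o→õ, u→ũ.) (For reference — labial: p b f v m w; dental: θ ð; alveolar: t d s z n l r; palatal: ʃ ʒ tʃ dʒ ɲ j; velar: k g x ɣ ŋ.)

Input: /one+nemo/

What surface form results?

Rule 1: /e/ after nasal /n/ → [ẽ]
Rule 1: /e/ after nasal /n/ → [ẽ]
Rule 1: /o/ after nasal /m/ → [õ]
After rule 1: onẽ+nẽmõ
Rule 2: no segment meets the rule's conditions; no change.

[onẽ+nẽmõ]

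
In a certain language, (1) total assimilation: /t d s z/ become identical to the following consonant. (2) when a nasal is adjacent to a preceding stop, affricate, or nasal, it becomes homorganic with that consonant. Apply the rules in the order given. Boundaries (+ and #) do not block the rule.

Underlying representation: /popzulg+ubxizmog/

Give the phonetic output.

Rule 1: /z/ before /m/ → [m] (total assimilation)
After rule 1: popzulg+ubximmog
Rule 2: no segment meets the rule's conditions; no change.

[popzulg+ubximmog]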